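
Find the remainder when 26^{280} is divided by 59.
By Fermat: 26^{58} ≡ 1 (mod 59). 280 = 4×58 + 48. So 26^{280} ≡ 26^{48} ≡ 16 (mod 59)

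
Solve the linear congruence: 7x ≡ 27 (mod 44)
29

Since gcd(7, 44) = 1 divides 27, a solution exists.
Multiply both sides by the inverse of 7 mod 44:
  7^(-1) mod 44 = 19
  x ≡ 19 × 27 ≡ 513 ≡ 29 (mod 44)
Verification: 7 × 29 = 203 = 4 × 44 + 27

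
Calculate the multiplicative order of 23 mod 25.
Powers of 23 mod 25: 23^1≡23, 23^2≡4, 23^3≡17, 23^4≡16, 23^5≡18, 23^6≡14, 23^7≡22, 23^8≡6, 23^9≡13, 23^10≡24, 23^11≡2, 23^12≡21, 23^13≡8, 23^14≡9, 23^15≡7, 23^16≡11, 23^17≡3, 23^18≡19, 23^19≡12, 23^20≡1. Order = 20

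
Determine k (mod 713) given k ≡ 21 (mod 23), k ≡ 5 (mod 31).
67

Using the Chinese Remainder Theorem:
M = product of moduli = 713
For equation 1: M_1 = 31, 31 ≡ 8 (mod 23), inverse of 31 mod 23 is 3 (check: 8 × 3 = 24 ≡ 1 (mod 23))
For equation 2: M_2 = 23, 23 ≡ 23 (mod 31), inverse of 23 mod 31 is 27 (check: 23 × 27 = 621 ≡ 1 (mod 31))
Combine: k ≡ Σ r_i×M_i×(M_i⁻¹ mod m_i) = 21×31×3 + 5×23×27 = 1953 + 3105 = 5058
5058 mod 713 = 67
k ≡ 67 (mod 713)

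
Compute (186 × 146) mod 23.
16

(186 × 146) = 27156
27156 mod 23 = 16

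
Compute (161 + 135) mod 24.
8

(161 + 135) = 296
296 mod 24 = 8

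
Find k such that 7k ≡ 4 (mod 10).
2

Since gcd(7, 10) = 1 divides 4, a solution exists.
Multiply both sides by the inverse of 7 mod 10:
  7^(-1) mod 10 = 3
  x ≡ 3 × 4 ≡ 12 ≡ 2 (mod 10)
Verification: 7 × 2 = 14 = 1 × 10 + 4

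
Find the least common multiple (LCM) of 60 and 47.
2820

First find GCD(60, 47) using the Euclidean algorithm:
60 = 1 × 47 + 13
47 = 3 × 13 + 8
13 = 1 × 8 + 5
8 = 1 × 5 + 3
5 = 1 × 3 + 2
3 = 1 × 2 + 1
2 = 2 × 1 + 0
GCD(60, 47) = 1

LCM formula: LCM(a, b) = (a × b) / GCD(a, b)
LCM(60, 47) = (60 × 47) / 1
LCM(60, 47) = 2820 / 1
LCM(60, 47) = 2820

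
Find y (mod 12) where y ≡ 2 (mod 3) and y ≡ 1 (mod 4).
M = 3 × 4 = 12. M₁ = 4, y₁ ≡ 1 (mod 3). M₂ = 3, y₂ ≡ 3 (mod 4). y = 2×4×1 + 1×3×3 ≡ 5 (mod 12)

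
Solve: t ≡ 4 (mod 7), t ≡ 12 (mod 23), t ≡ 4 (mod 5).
M = 7 × 23 × 5 = 805. M₁ = 115, y₁ ≡ 5 (mod 7). M₂ = 35, y₂ ≡ 2 (mod 23). M₃ = 161, y₃ ≡ 1 (mod 5). t = 4×115×5 + 12×35×2 + 4×161×1 ≡ 564 (mod 805)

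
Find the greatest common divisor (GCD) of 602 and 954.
2

Using the Euclidean algorithm:
602 = 0 × 954 + 602
954 = 1 × 602 + 352
602 = 1 × 352 + 250
352 = 1 × 250 + 102
250 = 2 × 102 + 46
102 = 2 × 46 + 10
46 = 4 × 10 + 6
10 = 1 × 6 + 4
6 = 1 × 4 + 2
4 = 2 × 2 + 0

GCD(602, 954) = 2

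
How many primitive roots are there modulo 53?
24

The number of primitive roots modulo p is φ(p-1) = φ(52)
φ(52) = 24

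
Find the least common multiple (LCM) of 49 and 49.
49

First find GCD(49, 49) using the Euclidean algorithm:
49 = 1 × 49 + 0
GCD(49, 49) = 49

LCM formula: LCM(a, b) = (a × b) / GCD(a, b)
LCM(49, 49) = (49 × 49) / 49
LCM(49, 49) = 2401 / 49
LCM(49, 49) = 49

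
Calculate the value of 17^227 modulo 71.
Using Fermat: 17^{70} ≡ 1 (mod 71). 227 ≡ 17 (mod 70). So 17^{227} ≡ 17^{17} ≡ 66 (mod 71)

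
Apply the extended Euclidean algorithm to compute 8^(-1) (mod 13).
Extended GCD: 8(5) + 13(-3) = 1. So 8^(-1) ≡ 5 ≡ 5 (mod 13). Verify: 8 × 5 = 40 ≡ 1 (mod 13)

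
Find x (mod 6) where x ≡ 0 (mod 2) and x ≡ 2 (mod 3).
M = 2 × 3 = 6. M₁ = 3, y₁ ≡ 1 (mod 2). M₂ = 2, y₂ ≡ 2 (mod 3). x = 0×3×1 + 2×2×2 ≡ 2 (mod 6)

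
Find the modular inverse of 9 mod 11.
9^(-1) ≡ 5 (mod 11). Verification: 9 × 5 = 45 ≡ 1 (mod 11)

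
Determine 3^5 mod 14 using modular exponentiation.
5 = 4 + 1 (binary 101). Repeated squaring mod 14: 3^1 ≡ 3; 3^2 ≡ 3² = 9 ≡ 9; 3^4 ≡ 9² = 81 ≡ 11. Multiply: 3^5 = 3^4 × 3^1 ≡ 11 × 3 (mod 14): 11 × 3 = 33 ≡ 5. So 3^5 ≡ 5 (mod 14).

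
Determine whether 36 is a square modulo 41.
By Euler's criterion: 36^{20} ≡ 1 (mod 41). Since this equals 1, 36 is a QR.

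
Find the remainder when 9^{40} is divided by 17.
By Fermat: 9^{16} ≡ 1 (mod 17). 40 = 2×16 + 8. So 9^{40} ≡ 9^{8} ≡ 1 (mod 17)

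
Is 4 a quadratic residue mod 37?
By Euler's criterion: 4^{18} ≡ 1 (mod 37). Since this equals 1, 4 is a QR.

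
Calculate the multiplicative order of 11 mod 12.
Powers of 11 mod 12: 11^1≡11, 11^2≡1. Order = 2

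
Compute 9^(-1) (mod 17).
9^(-1) ≡ 2 (mod 17). Verification: 9 × 2 = 18 ≡ 1 (mod 17)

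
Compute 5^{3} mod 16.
13

Using successive squaring:
Binary expansion of 3: 11
Powers of 5 mod 16 (each is the square of the previous):
  5^1 ≡ 5 (mod 16)
  5^2 ≡ 5² = 25 ≡ 9 (mod 16)
3 = 2 + 1, so 5^3 = 5^2 × 5^1 ≡ 9 × 5 (mod 16)
Multiplying step by step:
  9 × 5 = 45 ≡ 13 (mod 16)
Result: 5^3 ≡ 13 (mod 16)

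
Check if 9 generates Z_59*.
p - 1 = 58 has prime divisors 2, 29. Check 9^(58/q) mod 59 for each: 9^(58/2) = 9^29 ≡ 1, 9^(58/29) = 9^2 ≡ 22 (mod 59). Since 9^29 ≡ 1 (mod 59), the order of 9 divides 29 (in fact the order is 29) ≠ 58, so it is not a primitive root.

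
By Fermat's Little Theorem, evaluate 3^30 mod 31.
By Fermat's Little Theorem, 3^{30} ≡ 1 (mod 31) since 31 is prime and gcd(3, 31) = 1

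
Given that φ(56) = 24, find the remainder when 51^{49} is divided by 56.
By Euler: 51^{24} ≡ 1 (mod 56) since gcd(51, 56) = 1. 49 = 2×24 + 1. So 51^{49} ≡ 51^{1} ≡ 51 (mod 56)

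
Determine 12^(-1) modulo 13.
12^(-1) ≡ 12 (mod 13). Verification: 12 × 12 = 144 ≡ 1 (mod 13)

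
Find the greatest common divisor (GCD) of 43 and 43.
43

Using the Euclidean algorithm:
43 = 1 × 43 + 0

GCD(43, 43) = 43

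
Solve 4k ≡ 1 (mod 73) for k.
55

Using Extended Euclidean Algorithm:
gcd(4, 73) = 1
Bezout coefficients: 4 × -18 + 73 × 1 = 1
So 4 × -18 ≡ 1 (mod 73)
The inverse is -18 mod 73 = 55
Verification: 4 × 55 = 220 = 3 × 73 + 1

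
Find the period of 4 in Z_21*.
Powers of 4 mod 21: 4^1≡4, 4^2≡16, 4^3≡1. Order = 3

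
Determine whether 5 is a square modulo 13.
By Euler's criterion: 5^{6} ≡ 12 (mod 13). Since this equals -1 (≡ 12), 5 is not a QR.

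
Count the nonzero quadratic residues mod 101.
For prime 101, there are (p-1)/2 = (101-1)/2 = 50 quadratic residues (excluding 0).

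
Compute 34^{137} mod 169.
151

Using successive squaring:
Binary expansion of 137: 10001001
Powers of 34 mod 169 (each is the square of the previous):
  34^1 ≡ 34 (mod 169)
  34^2 ≡ 34² = 1156 ≡ 142 (mod 169)
  34^4 ≡ 142² = 20164 ≡ 53 (mod 169)
  34^8 ≡ 53² = 2809 ≡ 105 (mod 169)
  34^16 ≡ 105² = 11025 ≡ 40 (mod 169)
  34^32 ≡ 40² = 1600 ≡ 79 (mod 169)
  34^64 ≡ 79² = 6241 ≡ 157 (mod 169)
  34^128 ≡ 157² = 24649 ≡ 144 (mod 169)
137 = 128 + 8 + 1, so 34^137 = 34^128 × 34^8 × 34^1 ≡ 144 × 105 × 34 (mod 169)
Multiplying step by step:
  144 × 105 = 15120 ≡ 79 (mod 169)
  79 × 34 = 2686 ≡ 151 (mod 169)
Result: 34^137 ≡ 151 (mod 169)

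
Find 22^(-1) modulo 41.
28

Using Extended Euclidean Algorithm:
gcd(22, 41) = 1
Bezout coefficients: 22 × -13 + 41 × 7 = 1
So 22 × -13 ≡ 1 (mod 41)
The inverse is -13 mod 41 = 28
Verification: 22 × 28 = 616 = 15 × 41 + 1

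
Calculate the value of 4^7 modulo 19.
7 = 4 + 2 + 1 (binary 111). Repeated squaring mod 19: 4^1 ≡ 4; 4^2 ≡ 4² = 16 ≡ 16; 4^4 ≡ 16² = 256 ≡ 9. Multiply: 4^7 = 4^4 × 4^2 × 4^1 ≡ 9 × 16 × 4 (mod 19): 9 × 16 = 144 ≡ 11; 11 × 4 = 44 ≡ 6. So 4^7 ≡ 6 (mod 19).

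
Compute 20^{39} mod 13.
5

Using successive squaring:
Binary expansion of 39: 100111
Powers of 20 mod 13 (each is the square of the previous):
  20^1 ≡ 7 (mod 13)
  20^2 ≡ 7² = 49 ≡ 10 (mod 13)
  20^4 ≡ 10² = 100 ≡ 9 (mod 13)
  20^8 ≡ 9² = 81 ≡ 3 (mod 13)
  20^16 ≡ 3² = 9 ≡ 9 (mod 13)
  20^32 ≡ 9² = 81 ≡ 3 (mod 13)
39 = 32 + 4 + 2 + 1, so 20^39 = 20^32 × 20^4 × 20^2 × 20^1 ≡ 3 × 9 × 10 × 7 (mod 13)
Multiplying step by step:
  3 × 9 = 27 ≡ 1 (mod 13)
  1 × 10 = 10 ≡ 10 (mod 13)
  10 × 7 = 70 ≡ 5 (mod 13)
Result: 20^39 ≡ 5 (mod 13)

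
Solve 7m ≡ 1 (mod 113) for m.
7^(-1) ≡ 97 (mod 113). Verification: 7 × 97 = 679 ≡ 1 (mod 113)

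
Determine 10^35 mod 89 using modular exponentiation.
Using repeated squaring. 35 = 32 + 2 + 1 (binary 100011). Repeated squaring mod 89: 10^1 ≡ 10; 10^2 ≡ 10² = 100 ≡ 11; 10^4 ≡ 11² = 121 ≡ 32; 10^8 ≡ 32² = 1024 ≡ 45; 10^16 ≡ 45² = 2025 ≡ 67; 10^32 ≡ 67² = 4489 ≡ 39. Multiply: 10^35 = 10^32 × 10^2 × 10^1 ≡ 39 × 11 × 10 (mod 89): 39 × 11 = 429 ≡ 73; 73 × 10 = 730 ≡ 18. So 10^35 ≡ 18 (mod 89).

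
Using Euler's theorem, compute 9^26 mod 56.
By Euler: 9^{24} ≡ 1 (mod 56) since gcd(9, 56) = 1. 26 = 1×24 + 2. So 9^{26} ≡ 9^{2} ≡ 25 (mod 56)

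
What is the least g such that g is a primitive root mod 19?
p - 1 = 18 has prime divisors 2, 3. h is a primitive root mod 19 iff h^(18/q) ≢ 1 (mod 19) for each such q.
h = 2: 2^9 ≡ 18, 2^6 ≡ 7 (mod 19); none is 1, so 2 has order 18 and is a primitive root.
The smallest primitive root mod 19 is g = 2.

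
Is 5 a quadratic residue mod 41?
By Euler's criterion: 5^{20} ≡ 1 (mod 41). Since this equals 1, 5 is a QR.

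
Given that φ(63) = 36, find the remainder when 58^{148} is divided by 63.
By Euler: 58^{36} ≡ 1 (mod 63) since gcd(58, 63) = 1. 148 = 4×36 + 4. So 58^{148} ≡ 58^{4} ≡ 58 (mod 63)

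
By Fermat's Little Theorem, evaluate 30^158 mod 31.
By Fermat: 30^{30} ≡ 1 (mod 31). 158 = 5×30 + 8. So 30^{158} ≡ 30^{8} ≡ 1 (mod 31)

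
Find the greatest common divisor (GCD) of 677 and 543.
1

Using the Euclidean algorithm:
677 = 1 × 543 + 134
543 = 4 × 134 + 7
134 = 19 × 7 + 1
7 = 7 × 1 + 0

GCD(677, 543) = 1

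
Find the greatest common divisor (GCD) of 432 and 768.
48

Using the Euclidean algorithm:
432 = 0 × 768 + 432
768 = 1 × 432 + 336
432 = 1 × 336 + 96
336 = 3 × 96 + 48
96 = 2 × 48 + 0

GCD(432, 768) = 48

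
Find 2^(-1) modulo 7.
4

Using Extended Euclidean Algorithm:
gcd(2, 7) = 1
Bezout coefficients: 2 × -3 + 7 × 1 = 1
So 2 × -3 ≡ 1 (mod 7)
The inverse is -3 mod 7 = 4
Verification: 2 × 4 = 8 = 1 × 7 + 1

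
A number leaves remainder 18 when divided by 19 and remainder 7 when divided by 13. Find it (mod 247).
M = 19 × 13 = 247. M₁ = 13, y₁ ≡ 3 (mod 19). M₂ = 19, y₂ ≡ 11 (mod 13). m = 18×13×3 + 7×19×11 ≡ 189 (mod 247)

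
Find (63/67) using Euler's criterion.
(63/67) = 63^{33} mod 67 = -1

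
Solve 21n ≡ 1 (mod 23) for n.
11

Using Extended Euclidean Algorithm:
gcd(21, 23) = 1
Bezout coefficients: 21 × 11 + 23 × -10 = 1
So 21 × 11 ≡ 1 (mod 23)
The inverse is 11 mod 23 = 11
Verification: 21 × 11 = 231 = 10 × 23 + 1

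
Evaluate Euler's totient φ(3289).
2640

Prime factorization: 3289 = 11 × 13 × 23
Using the formula φ(n) = n × Π(1 - 1/p) for each prime factor p:
φ(3289) = 3289 × (1 - 1/11) × (1 - 1/13) × (1 - 1/23)
φ(3289) = 2640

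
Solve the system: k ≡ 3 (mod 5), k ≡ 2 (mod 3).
M = 5 × 3 = 15. M₁ = 3, y₁ ≡ 2 (mod 5). M₂ = 5, y₂ ≡ 2 (mod 3). k = 3×3×2 + 2×5×2 ≡ 8 (mod 15)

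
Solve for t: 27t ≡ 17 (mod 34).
17

Since gcd(27, 34) = 1 divides 17, a solution exists.
Multiply both sides by the inverse of 27 mod 34:
  27^(-1) mod 34 = 29
  x ≡ 29 × 17 ≡ 493 ≡ 17 (mod 34)
Verification: 27 × 17 = 459 = 13 × 34 + 17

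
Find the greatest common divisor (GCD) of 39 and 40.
1

Using the Euclidean algorithm:
39 = 0 × 40 + 39
40 = 1 × 39 + 1
39 = 39 × 1 + 0

GCD(39, 40) = 1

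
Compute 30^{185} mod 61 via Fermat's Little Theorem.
40

By Fermat's Little Theorem, a^(p-1) ≡ 1 (mod p) for prime p and gcd(a, p) = 1
Here p = 61, so 30^60 ≡ 1 (mod 61)
We can reduce the exponent: 185 mod 60 = 5
So 30^185 ≡ 30^5 (mod 61)
Computing: 30^5 mod 61 = 40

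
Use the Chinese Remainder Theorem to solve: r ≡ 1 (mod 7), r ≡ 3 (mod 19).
M = 7 × 19 = 133. M₁ = 19, y₁ ≡ 3 (mod 7). M₂ = 7, y₂ ≡ 11 (mod 19). r = 1×19×3 + 3×7×11 ≡ 22 (mod 133)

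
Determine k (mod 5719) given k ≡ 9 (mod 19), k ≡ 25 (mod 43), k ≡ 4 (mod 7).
5443

Using the Chinese Remainder Theorem:
M = product of moduli = 5719
For equation 1: M_1 = 301, 301 ≡ 16 (mod 19), inverse of 301 mod 19 is 6 (check: 16 × 6 = 96 ≡ 1 (mod 19))
For equation 2: M_2 = 133, 133 ≡ 4 (mod 43), inverse of 133 mod 43 is 11 (check: 4 × 11 = 44 ≡ 1 (mod 43))
For equation 3: M_3 = 817, 817 ≡ 5 (mod 7), inverse of 817 mod 7 is 3 (check: 5 × 3 = 15 ≡ 1 (mod 7))
Combine: k ≡ Σ r_i×M_i×(M_i⁻¹ mod m_i) = 9×301×6 + 25×133×11 + 4×817×3 = 16254 + 36575 + 9804 = 62633
62633 mod 5719 = 5443
k ≡ 5443 (mod 5719)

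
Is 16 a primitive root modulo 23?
No

To verify, check if 16^(22/q) ≢ 1 (mod 23) for each prime divisor q of 22
Divisors of 22 = 22: [1, 2, 11, 22]
  16^(22/2) = 16^11 ≡ 1 (mod 23)
  16^(22/11) = 16^2 ≡ 3 (mod 23)
Conclusion: 16 is not a primitive root modulo 23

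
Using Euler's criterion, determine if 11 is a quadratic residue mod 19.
By Euler's criterion: 11^{9} ≡ 1 (mod 19). Since this equals 1, 11 is a QR.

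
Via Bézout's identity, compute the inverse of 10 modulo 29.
Extended GCD: 10(3) + 29(-1) = 1. So 10^(-1) ≡ 3 ≡ 3 (mod 29). Verify: 10 × 3 = 30 ≡ 1 (mod 29)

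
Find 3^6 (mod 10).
6 = 4 + 2 (binary 110). Repeated squaring mod 10: 3^1 ≡ 3; 3^2 ≡ 3² = 9 ≡ 9; 3^4 ≡ 9² = 81 ≡ 1. Multiply: 3^6 = 3^4 × 3^2 ≡ 1 × 9 (mod 10): 1 × 9 = 9 ≡ 9. So 3^6 ≡ 9 (mod 10).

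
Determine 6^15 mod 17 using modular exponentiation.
Using repeated squaring. 15 = 8 + 4 + 2 + 1 (binary 1111). Repeated squaring mod 17: 6^1 ≡ 6; 6^2 ≡ 6² = 36 ≡ 2; 6^4 ≡ 2² = 4 ≡ 4; 6^8 ≡ 4² = 16 ≡ 16. Multiply: 6^15 = 6^8 × 6^4 × 6^2 × 6^1 ≡ 16 × 4 × 2 × 6 (mod 17): 16 × 4 = 64 ≡ 13; 13 × 2 = 26 ≡ 9; 9 × 6 = 54 ≡ 3. So 6^15 ≡ 3 (mod 17).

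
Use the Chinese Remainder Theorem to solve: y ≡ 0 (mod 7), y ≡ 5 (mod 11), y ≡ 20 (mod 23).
434

Using the Chinese Remainder Theorem:
M = product of moduli = 1771
For equation 1: M_1 = 253, 253 ≡ 1 (mod 7), inverse of 253 mod 7 is 1 (check: 1 × 1 = 1 ≡ 1 (mod 7))
For equation 2: M_2 = 161, 161 ≡ 7 (mod 11), inverse of 161 mod 11 is 8 (check: 7 × 8 = 56 ≡ 1 (mod 11))
For equation 3: M_3 = 77, 77 ≡ 8 (mod 23), inverse of 77 mod 23 is 3 (check: 8 × 3 = 24 ≡ 1 (mod 23))
Combine: y ≡ Σ r_i×M_i×(M_i⁻¹ mod m_i) = 0×253×1 + 5×161×8 + 20×77×3 = 0 + 6440 + 4620 = 11060
11060 mod 1771 = 434
y ≡ 434 (mod 1771)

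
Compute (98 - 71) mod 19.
8

(98 - 71) = 27
27 mod 19 = 8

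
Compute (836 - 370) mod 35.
11

(836 - 370) = 466
466 mod 35 = 11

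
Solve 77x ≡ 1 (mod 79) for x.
77^(-1) ≡ 39 (mod 79). Verification: 77 × 39 = 3003 ≡ 1 (mod 79)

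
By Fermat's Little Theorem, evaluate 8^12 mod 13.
By Fermat's Little Theorem, 8^{12} ≡ 1 (mod 13) since 13 is prime and gcd(8, 13) = 1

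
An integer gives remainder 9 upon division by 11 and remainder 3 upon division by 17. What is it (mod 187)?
M = 11 × 17 = 187. M₁ = 17, y₁ ≡ 2 (mod 11). M₂ = 11, y₂ ≡ 14 (mod 17). y = 9×17×2 + 3×11×14 ≡ 20 (mod 187). The smallest positive such number is 20.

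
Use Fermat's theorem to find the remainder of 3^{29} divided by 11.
4

By Fermat's Little Theorem, a^(p-1) ≡ 1 (mod p) for prime p and gcd(a, p) = 1
Here p = 11, so 3^10 ≡ 1 (mod 11)
We can reduce the exponent: 29 mod 10 = 9
So 3^29 ≡ 3^9 (mod 11)
Computing: 3^9 mod 11 = 4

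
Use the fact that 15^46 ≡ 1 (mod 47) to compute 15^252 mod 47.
By Fermat: 15^{46} ≡ 1 (mod 47). 252 ≡ 22 (mod 46). So 15^{252} ≡ 15^{22} ≡ 25 (mod 47)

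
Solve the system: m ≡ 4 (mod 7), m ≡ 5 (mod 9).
M = 7 × 9 = 63. M₁ = 9, y₁ ≡ 4 (mod 7). M₂ = 7, y₂ ≡ 4 (mod 9). m = 4×9×4 + 5×7×4 ≡ 32 (mod 63)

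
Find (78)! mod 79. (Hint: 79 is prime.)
By Wilson's theorem, (78)! ≡ -1 ≡ 78 (mod 79)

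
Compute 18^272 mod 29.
Using Fermat: 18^{28} ≡ 1 (mod 29). 272 ≡ 20 (mod 28). So 18^{272} ≡ 18^{20} ≡ 20 (mod 29)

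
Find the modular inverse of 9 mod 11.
9^(-1) ≡ 5 (mod 11). Verification: 9 × 5 = 45 ≡ 1 (mod 11)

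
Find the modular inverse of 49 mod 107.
49^(-1) ≡ 83 (mod 107). Verification: 49 × 83 = 4067 ≡ 1 (mod 107)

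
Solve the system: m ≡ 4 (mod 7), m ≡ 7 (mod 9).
M = 7 × 9 = 63. M₁ = 9, y₁ ≡ 4 (mod 7). M₂ = 7, y₂ ≡ 4 (mod 9). m = 4×9×4 + 7×7×4 ≡ 25 (mod 63)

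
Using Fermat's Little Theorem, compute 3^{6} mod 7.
1

By Fermat's Little Theorem, a^(p-1) ≡ 1 (mod p) for prime p and gcd(a, p) = 1
Here p = 7, so 3^6 ≡ 1 (mod 7)
We can reduce the exponent: 6 mod 6 = 0
So 3^6 ≡ 3^0 (mod 7)
Computing: 3^0 mod 7 = 1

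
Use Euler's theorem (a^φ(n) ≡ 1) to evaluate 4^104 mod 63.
By Euler: 4^{36} ≡ 1 (mod 63) since gcd(4, 63) = 1. 104 = 2×36 + 32. So 4^{104} ≡ 4^{32} ≡ 16 (mod 63)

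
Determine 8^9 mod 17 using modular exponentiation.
9 = 8 + 1 (binary 1001). Repeated squaring mod 17: 8^1 ≡ 8; 8^2 ≡ 8² = 64 ≡ 13; 8^4 ≡ 13² = 169 ≡ 16; 8^8 ≡ 16² = 256 ≡ 1. Multiply: 8^9 = 8^8 × 8^1 ≡ 1 × 8 (mod 17): 1 × 8 = 8 ≡ 8. So 8^9 ≡ 8 (mod 17).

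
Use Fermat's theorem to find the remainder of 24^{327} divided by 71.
12

By Fermat's Little Theorem, a^(p-1) ≡ 1 (mod p) for prime p and gcd(a, p) = 1
Here p = 71, so 24^70 ≡ 1 (mod 71)
We can reduce the exponent: 327 mod 70 = 47
So 24^327 ≡ 24^47 (mod 71)
Computing: 24^47 mod 71 = 12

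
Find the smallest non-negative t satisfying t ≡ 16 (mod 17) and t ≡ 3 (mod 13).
M = 17 × 13 = 221. M₁ = 13, y₁ ≡ 4 (mod 17). M₂ = 17, y₂ ≡ 10 (mod 13). t = 16×13×4 + 3×17×10 ≡ 16 (mod 221)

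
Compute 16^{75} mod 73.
8

Using successive squaring:
Binary expansion of 75: 1001011
Powers of 16 mod 73 (each is the square of the previous):
  16^1 ≡ 16 (mod 73)
  16^2 ≡ 16² = 256 ≡ 37 (mod 73)
  16^4 ≡ 37² = 1369 ≡ 55 (mod 73)
  16^8 ≡ 55² = 3025 ≡ 32 (mod 73)
  16^16 ≡ 32² = 1024 ≡ 2 (mod 73)
  16^32 ≡ 2² = 4 ≡ 4 (mod 73)
  16^64 ≡ 4² = 16 ≡ 16 (mod 73)
75 = 64 + 8 + 2 + 1, so 16^75 = 16^64 × 16^8 × 16^2 × 16^1 ≡ 16 × 32 × 37 × 16 (mod 73)
Multiplying step by step:
  16 × 32 = 512 ≡ 1 (mod 73)
  1 × 37 = 37 ≡ 37 (mod 73)
  37 × 16 = 592 ≡ 8 (mod 73)
Result: 16^75 ≡ 8 (mod 73)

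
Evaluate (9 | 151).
(9/151) = 9^{75} mod 151 = 1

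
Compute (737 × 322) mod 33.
11

(737 × 322) = 237314
237314 mod 33 = 11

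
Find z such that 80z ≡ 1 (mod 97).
80^(-1) ≡ 57 (mod 97). Verification: 80 × 57 = 4560 ≡ 1 (mod 97)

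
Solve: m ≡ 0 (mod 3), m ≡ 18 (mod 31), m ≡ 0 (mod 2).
M = 3 × 31 × 2 = 186. M₁ = 62, y₁ ≡ 2 (mod 3). M₂ = 6, y₂ ≡ 26 (mod 31). M₃ = 93, y₃ ≡ 1 (mod 2). m = 0×62×2 + 18×6×26 + 0×93×1 ≡ 18 (mod 186)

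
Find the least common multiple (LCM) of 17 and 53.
901

First find GCD(17, 53) using the Euclidean algorithm:
17 = 0 × 53 + 17
53 = 3 × 17 + 2
17 = 8 × 2 + 1
2 = 2 × 1 + 0
GCD(17, 53) = 1

LCM formula: LCM(a, b) = (a × b) / GCD(a, b)
LCM(17, 53) = (17 × 53) / 1
LCM(17, 53) = 901 / 1
LCM(17, 53) = 901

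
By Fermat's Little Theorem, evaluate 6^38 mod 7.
By Fermat: 6^{6} ≡ 1 (mod 7). 38 = 6×6 + 2. So 6^{38} ≡ 6^{2} ≡ 1 (mod 7)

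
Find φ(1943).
1848

Prime factorization: 1943 = 29 × 67
Using the formula φ(n) = n × Π(1 - 1/p) for each prime factor p:
φ(1943) = 1943 × (1 - 1/29) × (1 - 1/67)
φ(1943) = 1848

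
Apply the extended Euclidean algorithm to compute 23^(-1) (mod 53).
Extended GCD: 23(-23) + 53(10) = 1. So 23^(-1) ≡ 30 ≡ 30 (mod 53). Verify: 23 × 30 = 690 ≡ 1 (mod 53)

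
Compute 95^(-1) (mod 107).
98

Using Extended Euclidean Algorithm:
gcd(95, 107) = 1
Bezout coefficients: 95 × -9 + 107 × 8 = 1
So 95 × -9 ≡ 1 (mod 107)
The inverse is -9 mod 107 = 98
Verification: 95 × 98 = 9310 = 87 × 107 + 1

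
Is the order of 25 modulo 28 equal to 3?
Yes, ord_28(25) = 3.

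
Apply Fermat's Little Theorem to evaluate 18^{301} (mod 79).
8

By Fermat's Little Theorem, a^(p-1) ≡ 1 (mod p) for prime p and gcd(a, p) = 1
Here p = 79, so 18^78 ≡ 1 (mod 79)
We can reduce the exponent: 301 mod 78 = 67
So 18^301 ≡ 18^67 (mod 79)
Computing: 18^67 mod 79 = 8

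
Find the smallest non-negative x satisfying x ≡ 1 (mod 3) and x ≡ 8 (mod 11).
M = 3 × 11 = 33. M₁ = 11, y₁ ≡ 2 (mod 3). M₂ = 3, y₂ ≡ 4 (mod 11). x = 1×11×2 + 8×3×4 ≡ 19 (mod 33)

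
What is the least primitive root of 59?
2

A primitive root g modulo p has order p-1 = 58
Prime divisors of 58: [2, 29]
g is a primitive root iff g^(58/q) ≢ 1 (mod 59) for each prime divisor q
Testing small values:
  g = 2: 2^29 ≡ 58, 2^2 ≡ 4 (mod 59) → none is 1, primitive root!
The smallest primitive root is 2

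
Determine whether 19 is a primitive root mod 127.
p - 1 = 126 has prime divisors 2, 3, 7. Check 19^(126/q) mod 127 for each: 19^(126/2) = 19^63 ≡ 1, 19^(126/3) = 19^42 ≡ 1, 19^(126/7) = 19^18 ≡ 1 (mod 127). Since 19^63 ≡ 1 (mod 127), the order of 19 divides 63 (in fact the order is 3) ≠ 126, so it is not a primitive root.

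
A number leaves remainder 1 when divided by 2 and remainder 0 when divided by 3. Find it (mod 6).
M = 2 × 3 = 6. M₁ = 3, y₁ ≡ 1 (mod 2). M₂ = 2, y₂ ≡ 2 (mod 3). y = 1×3×1 + 0×2×2 ≡ 3 (mod 6)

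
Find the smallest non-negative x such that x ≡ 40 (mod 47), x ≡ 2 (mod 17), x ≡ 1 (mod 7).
4082

Using the Chinese Remainder Theorem:
M = product of moduli = 5593
For equation 1: M_1 = 119, 119 ≡ 25 (mod 47), inverse of 119 mod 47 is 32 (check: 25 × 32 = 800 ≡ 1 (mod 47))
For equation 2: M_2 = 329, 329 ≡ 6 (mod 17), inverse of 329 mod 17 is 3 (check: 6 × 3 = 18 ≡ 1 (mod 17))
For equation 3: M_3 = 799, 799 ≡ 1 (mod 7), inverse of 799 mod 7 is 1 (check: 1 × 1 = 1 ≡ 1 (mod 7))
Combine: x ≡ Σ r_i×M_i×(M_i⁻¹ mod m_i) = 40×119×32 + 2×329×3 + 1×799×1 = 152320 + 1974 + 799 = 155093
155093 mod 5593 = 4082
x ≡ 4082 (mod 5593)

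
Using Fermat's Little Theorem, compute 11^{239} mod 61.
50

By Fermat's Little Theorem, a^(p-1) ≡ 1 (mod p) for prime p and gcd(a, p) = 1
Here p = 61, so 11^60 ≡ 1 (mod 61)
We can reduce the exponent: 239 mod 60 = 59
So 11^239 ≡ 11^59 (mod 61)
Computing: 11^59 mod 61 = 50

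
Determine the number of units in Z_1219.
1144

Prime factorization: 1219 = 23 × 53
Using the formula φ(n) = n × Π(1 - 1/p) for each prime factor p:
φ(1219) = 1219 × (1 - 1/23) × (1 - 1/53)
φ(1219) = 1144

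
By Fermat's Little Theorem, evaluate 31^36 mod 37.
By Fermat's Little Theorem, 31^{36} ≡ 1 (mod 37) since 37 is prime and gcd(31, 37) = 1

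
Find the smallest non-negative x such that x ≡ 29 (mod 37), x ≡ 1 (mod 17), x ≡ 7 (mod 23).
7022

Using the Chinese Remainder Theorem:
M = product of moduli = 14467
For equation 1: M_1 = 391, 391 ≡ 21 (mod 37), inverse of 391 mod 37 is 30 (check: 21 × 30 = 630 ≡ 1 (mod 37))
For equation 2: M_2 = 851, 851 ≡ 1 (mod 17), inverse of 851 mod 17 is 1 (check: 1 × 1 = 1 ≡ 1 (mod 17))
For equation 3: M_3 = 629, 629 ≡ 8 (mod 23), inverse of 629 mod 23 is 3 (check: 8 × 3 = 24 ≡ 1 (mod 23))
Combine: x ≡ Σ r_i×M_i×(M_i⁻¹ mod m_i) = 29×391×30 + 1×851×1 + 7×629×3 = 340170 + 851 + 13209 = 354230
354230 mod 14467 = 7022
x ≡ 7022 (mod 14467)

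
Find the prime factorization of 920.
2^3 × 5 × 23

Divide by primes starting from smallest:
920 ÷ 2 = 460
460 ÷ 2 = 230
230 ÷ 2 = 115
115 ÷ 5 = 23
23 ÷ 23 = 1

920 = 2^3 × 5 × 23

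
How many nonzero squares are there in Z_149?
For prime 149, there are (p-1)/2 = (149-1)/2 = 74 quadratic residues (excluding 0).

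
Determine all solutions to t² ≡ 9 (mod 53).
The square roots of 9 mod 53 are 50 and 3. Verify: 50² = 2500 ≡ 9 (mod 53)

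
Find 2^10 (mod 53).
10 = 8 + 2 (binary 1010). Repeated squaring mod 53: 2^1 ≡ 2; 2^2 ≡ 2² = 4 ≡ 4; 2^4 ≡ 4² = 16 ≡ 16; 2^8 ≡ 16² = 256 ≡ 44. Multiply: 2^10 = 2^8 × 2^2 ≡ 44 × 4 (mod 53): 44 × 4 = 176 ≡ 17. So 2^10 ≡ 17 (mod 53).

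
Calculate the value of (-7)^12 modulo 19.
Using repeated squaring. (-7) ≡ 12 (mod 19). 12 = 8 + 4 (binary 1100). Repeated squaring mod 19: 12^1 ≡ 12; 12^2 ≡ 12² = 144 ≡ 11; 12^4 ≡ 11² = 121 ≡ 7; 12^8 ≡ 7² = 49 ≡ 11. Multiply: (-7)^12 ≡ 12^8 × 12^4 ≡ 11 × 7 (mod 19): 11 × 7 = 77 ≡ 1. So (-7)^12 ≡ 1 (mod 19).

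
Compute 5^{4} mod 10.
5

Using successive squaring:
Binary expansion of 4: 100
Powers of 5 mod 10 (each is the square of the previous):
  5^1 ≡ 5 (mod 10)
  5^2 ≡ 5² = 25 ≡ 5 (mod 10)
  5^4 ≡ 5² = 25 ≡ 5 (mod 10)
4 is a power of 2, so 5^4 is the last square: ≡ 5 (mod 10)
Result: 5^4 ≡ 5 (mod 10)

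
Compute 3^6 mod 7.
6 = 4 + 2 (binary 110). Repeated squaring mod 7: 3^1 ≡ 3; 3^2 ≡ 3² = 9 ≡ 2; 3^4 ≡ 2² = 4 ≡ 4. Multiply: 3^6 = 3^4 × 3^2 ≡ 4 × 2 (mod 7): 4 × 2 = 8 ≡ 1. So 3^6 ≡ 1 (mod 7).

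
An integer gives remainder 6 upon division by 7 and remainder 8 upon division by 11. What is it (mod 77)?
M = 7 × 11 = 77. M₁ = 11, y₁ ≡ 2 (mod 7). M₂ = 7, y₂ ≡ 8 (mod 11). r = 6×11×2 + 8×7×8 ≡ 41 (mod 77). The smallest positive such number is 41.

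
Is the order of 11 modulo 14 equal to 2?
No, the actual order is 3, not 2.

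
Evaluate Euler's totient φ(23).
22

Prime factorization: 23 = 23
Using the formula φ(n) = n × Π(1 - 1/p) for each prime factor p:
φ(23) = 23 × (1 - 1/23)
φ(23) = 22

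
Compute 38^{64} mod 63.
25

Using successive squaring:
Binary expansion of 64: 1000000
Powers of 38 mod 63 (each is the square of the previous):
  38^1 ≡ 38 (mod 63)
  38^2 ≡ 38² = 1444 ≡ 58 (mod 63)
  38^4 ≡ 58² = 3364 ≡ 25 (mod 63)
  38^8 ≡ 25² = 625 ≡ 58 (mod 63)
  38^16 ≡ 58² = 3364 ≡ 25 (mod 63)
  38^32 ≡ 25² = 625 ≡ 58 (mod 63)
  38^64 ≡ 58² = 3364 ≡ 25 (mod 63)
64 is a power of 2, so 38^64 is the last square: ≡ 25 (mod 63)
Result: 38^64 ≡ 25 (mod 63)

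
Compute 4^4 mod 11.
4 = 4 (binary 100). Repeated squaring mod 11: 4^1 ≡ 4; 4^2 ≡ 4² = 16 ≡ 5; 4^4 ≡ 5² = 25 ≡ 3. So 4^4 ≡ 3 (mod 11).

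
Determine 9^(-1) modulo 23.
9^(-1) ≡ 18 (mod 23). Verification: 9 × 18 = 162 ≡ 1 (mod 23)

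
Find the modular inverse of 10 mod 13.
10^(-1) ≡ 4 (mod 13). Verification: 10 × 4 = 40 ≡ 1 (mod 13)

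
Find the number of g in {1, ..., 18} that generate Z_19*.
Number of primitive roots mod 19 = φ(18) = 6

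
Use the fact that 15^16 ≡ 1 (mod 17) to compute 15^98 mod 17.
By Fermat: 15^{16} ≡ 1 (mod 17). 98 = 6×16 + 2. So 15^{98} ≡ 15^{2} ≡ 4 (mod 17)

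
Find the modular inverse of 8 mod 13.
8^(-1) ≡ 5 (mod 13). Verification: 8 × 5 = 40 ≡ 1 (mod 13)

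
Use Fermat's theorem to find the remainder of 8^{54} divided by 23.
3

By Fermat's Little Theorem, a^(p-1) ≡ 1 (mod p) for prime p and gcd(a, p) = 1
Here p = 23, so 8^22 ≡ 1 (mod 23)
We can reduce the exponent: 54 mod 22 = 10
So 8^54 ≡ 8^10 (mod 23)
Computing: 8^10 mod 23 = 3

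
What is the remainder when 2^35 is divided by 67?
Using repeated squaring. 35 = 32 + 2 + 1 (binary 100011). Repeated squaring mod 67: 2^1 ≡ 2; 2^2 ≡ 2² = 4 ≡ 4; 2^4 ≡ 4² = 16 ≡ 16; 2^8 ≡ 16² = 256 ≡ 55; 2^16 ≡ 55² = 3025 ≡ 10; 2^32 ≡ 10² = 100 ≡ 33. Multiply: 2^35 = 2^32 × 2^2 × 2^1 ≡ 33 × 4 × 2 (mod 67): 33 × 4 = 132 ≡ 65; 65 × 2 = 130 ≡ 63. So 2^35 ≡ 63 (mod 67).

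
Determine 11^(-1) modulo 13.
11^(-1) ≡ 6 (mod 13). Verification: 11 × 6 = 66 ≡ 1 (mod 13)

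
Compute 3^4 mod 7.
4 = 4 (binary 100). Repeated squaring mod 7: 3^1 ≡ 3; 3^2 ≡ 3² = 9 ≡ 2; 3^4 ≡ 2² = 4 ≡ 4. So 3^4 ≡ 4 (mod 7).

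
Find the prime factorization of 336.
2^4 × 3 × 7

Divide by primes starting from smallest:
336 ÷ 2 = 168
168 ÷ 2 = 84
84 ÷ 2 = 42
42 ÷ 2 = 21
21 ÷ 3 = 7
7 ÷ 7 = 1

336 = 2^4 × 3 × 7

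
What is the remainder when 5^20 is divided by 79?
Using repeated squaring. 20 = 16 + 4 (binary 10100). Repeated squaring mod 79: 5^1 ≡ 5; 5^2 ≡ 5² = 25 ≡ 25; 5^4 ≡ 25² = 625 ≡ 72; 5^8 ≡ 72² = 5184 ≡ 49; 5^16 ≡ 49² = 2401 ≡ 31. Multiply: 5^20 = 5^16 × 5^4 ≡ 31 × 72 (mod 79): 31 × 72 = 2232 ≡ 20. So 5^20 ≡ 20 (mod 79).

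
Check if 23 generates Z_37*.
p - 1 = 36 has prime divisors 2, 3. Check 23^(36/q) mod 37 for each: 23^(36/2) = 23^18 ≡ 36, 23^(36/3) = 23^12 ≡ 1 (mod 37). Since 23^12 ≡ 1 (mod 37), the order of 23 divides 12 (in fact the order is 12) ≠ 36, so it is not a primitive root.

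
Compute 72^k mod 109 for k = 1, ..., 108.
g^1, g^2, ..., g^{108} mod 109: {72, 61, 32, 15, 99, 43, 44, 7, 68, 100, 6, 105, 39, 83, 90, 49, 40, 46, 42, 81, 55, 36, 85, 16, 62, 104, 76, 22, 58, 34, 50, 3, 107, 74, 96, 45, 79, 20, 23, 21, 95, 82, 18, 97, 8, 31, 52, 38, 11, 29, 17, 25, 56, 108, 37, 48, 77, 94, 10, 66, 65, 102, 41, 9, 103, 4, 70, 26, 19, 60, 69, 63, 67, 28, 54, 73, 24, 93, 47, 5, 33, 87, 51, 75, 59, 106, 2, 35, 13, 64, 30, 89, 86, 88, 14, 27, 91, 12, 101, 78, 57, 71, 98, 80, 92, 84, 53, 1}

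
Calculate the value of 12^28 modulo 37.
Using repeated squaring. 28 = 16 + 8 + 4 (binary 11100). Repeated squaring mod 37: 12^1 ≡ 12; 12^2 ≡ 12² = 144 ≡ 33; 12^4 ≡ 33² = 1089 ≡ 16; 12^8 ≡ 16² = 256 ≡ 34; 12^16 ≡ 34² = 1156 ≡ 9. Multiply: 12^28 = 12^16 × 12^8 × 12^4 ≡ 9 × 34 × 16 (mod 37): 9 × 34 = 306 ≡ 10; 10 × 16 = 160 ≡ 12. So 12^28 ≡ 12 (mod 37).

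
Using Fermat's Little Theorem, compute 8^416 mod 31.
By Fermat: 8^{30} ≡ 1 (mod 31). 416 ≡ 26 (mod 30). So 8^{416} ≡ 8^{26} ≡ 8 (mod 31)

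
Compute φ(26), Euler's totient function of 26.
12

Prime factorization: 26 = 2 × 13
Using the formula φ(n) = n × Π(1 - 1/p) for each prime factor p:
φ(26) = 26 × (1 - 1/2) × (1 - 1/13)
φ(26) = 12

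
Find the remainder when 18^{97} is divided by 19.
By Fermat: 18^{18} ≡ 1 (mod 19). 97 = 5×18 + 7. So 18^{97} ≡ 18^{7} ≡ 18 (mod 19)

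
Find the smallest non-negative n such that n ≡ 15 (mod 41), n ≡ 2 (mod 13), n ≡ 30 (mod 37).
548

Using the Chinese Remainder Theorem:
M = product of moduli = 19721
For equation 1: M_1 = 481, 481 ≡ 30 (mod 41), inverse of 481 mod 41 is 26 (check: 30 × 26 = 780 ≡ 1 (mod 41))
For equation 2: M_2 = 1517, 1517 ≡ 9 (mod 13), inverse of 1517 mod 13 is 3 (check: 9 × 3 = 27 ≡ 1 (mod 13))
For equation 3: M_3 = 533, 533 ≡ 15 (mod 37), inverse of 533 mod 37 is 5 (check: 15 × 5 = 75 ≡ 1 (mod 37))
Combine: n ≡ Σ r_i×M_i×(M_i⁻¹ mod m_i) = 15×481×26 + 2×1517×3 + 30×533×5 = 187590 + 9102 + 79950 = 276642
276642 mod 19721 = 548
n ≡ 548 (mod 19721)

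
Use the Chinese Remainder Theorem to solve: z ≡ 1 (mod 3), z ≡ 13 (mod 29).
M = 3 × 29 = 87. M₁ = 29, y₁ ≡ 2 (mod 3). M₂ = 3, y₂ ≡ 10 (mod 29). z = 1×29×2 + 13×3×10 ≡ 13 (mod 87)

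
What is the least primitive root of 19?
2

A primitive root g modulo p has order p-1 = 18
Prime divisors of 18: [2, 3]
g is a primitive root iff g^(18/q) ≢ 1 (mod 19) for each prime divisor q
Testing small values:
  g = 2: 2^9 ≡ 18, 2^6 ≡ 7 (mod 19) → none is 1, primitive root!
The smallest primitive root is 2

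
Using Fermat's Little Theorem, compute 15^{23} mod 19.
2

By Fermat's Little Theorem, a^(p-1) ≡ 1 (mod p) for prime p and gcd(a, p) = 1
Here p = 19, so 15^18 ≡ 1 (mod 19)
We can reduce the exponent: 23 mod 18 = 5
So 15^23 ≡ 15^5 (mod 19)
Computing: 15^5 mod 19 = 2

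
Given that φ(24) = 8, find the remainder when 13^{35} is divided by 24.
By Euler: 13^{8} ≡ 1 (mod 24) since gcd(13, 24) = 1. 35 = 4×8 + 3. So 13^{35} ≡ 13^{3} ≡ 13 (mod 24)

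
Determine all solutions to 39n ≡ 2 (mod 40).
38

Since gcd(39, 40) = 1 divides 2, a solution exists.
Multiply both sides by the inverse of 39 mod 40:
  39^(-1) mod 40 = 39
  x ≡ 39 × 2 ≡ 78 ≡ 38 (mod 40)
Verification: 39 × 38 = 1482 = 37 × 40 + 2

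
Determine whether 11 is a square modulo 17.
By Euler's criterion: 11^{8} ≡ 16 (mod 17). Since this equals -1 (≡ 16), 11 is not a QR.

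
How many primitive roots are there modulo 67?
20

The number of primitive roots modulo p is φ(p-1) = φ(66)
φ(66) = 20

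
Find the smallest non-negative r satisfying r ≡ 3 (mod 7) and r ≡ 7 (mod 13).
M = 7 × 13 = 91. M₁ = 13, y₁ ≡ 6 (mod 7). M₂ = 7, y₂ ≡ 2 (mod 13). r = 3×13×6 + 7×7×2 ≡ 59 (mod 91)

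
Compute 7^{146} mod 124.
113

Using successive squaring:
Binary expansion of 146: 10010010
Powers of 7 mod 124 (each is the square of the previous):
  7^1 ≡ 7 (mod 124)
  7^2 ≡ 7² = 49 ≡ 49 (mod 124)
  7^4 ≡ 49² = 2401 ≡ 45 (mod 124)
  7^8 ≡ 45² = 2025 ≡ 41 (mod 124)
  7^16 ≡ 41² = 1681 ≡ 69 (mod 124)
  7^32 ≡ 69² = 4761 ≡ 49 (mod 124)
  7^64 ≡ 49² = 2401 ≡ 45 (mod 124)
  7^128 ≡ 45² = 2025 ≡ 41 (mod 124)
146 = 128 + 16 + 2, so 7^146 = 7^128 × 7^16 × 7^2 ≡ 41 × 69 × 49 (mod 124)
Multiplying step by step:
  41 × 69 = 2829 ≡ 101 (mod 124)
  101 × 49 = 4949 ≡ 113 (mod 124)
Result: 7^146 ≡ 113 (mod 124)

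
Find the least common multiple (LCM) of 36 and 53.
1908

First find GCD(36, 53) using the Euclidean algorithm:
36 = 0 × 53 + 36
53 = 1 × 36 + 17
36 = 2 × 17 + 2
17 = 8 × 2 + 1
2 = 2 × 1 + 0
GCD(36, 53) = 1

LCM formula: LCM(a, b) = (a × b) / GCD(a, b)
LCM(36, 53) = (36 × 53) / 1
LCM(36, 53) = 1908 / 1
LCM(36, 53) = 1908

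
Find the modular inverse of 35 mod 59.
35^(-1) ≡ 27 (mod 59). Verification: 35 × 27 = 945 ≡ 1 (mod 59)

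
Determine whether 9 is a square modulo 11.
By Euler's criterion: 9^{5} ≡ 1 (mod 11). Since this equals 1, 9 is a QR.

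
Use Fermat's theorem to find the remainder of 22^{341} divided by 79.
62

By Fermat's Little Theorem, a^(p-1) ≡ 1 (mod p) for prime p and gcd(a, p) = 1
Here p = 79, so 22^78 ≡ 1 (mod 79)
We can reduce the exponent: 341 mod 78 = 29
So 22^341 ≡ 22^29 (mod 79)
Computing: 22^29 mod 79 = 62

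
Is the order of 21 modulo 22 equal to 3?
No, the actual order is 2, not 3.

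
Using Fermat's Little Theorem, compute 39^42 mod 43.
By Fermat's Little Theorem, 39^{42} ≡ 1 (mod 43) since 43 is prime and gcd(39, 43) = 1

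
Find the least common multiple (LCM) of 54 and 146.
3942

First find GCD(54, 146) using the Euclidean algorithm:
54 = 0 × 146 + 54
146 = 2 × 54 + 38
54 = 1 × 38 + 16
38 = 2 × 16 + 6
16 = 2 × 6 + 4
6 = 1 × 4 + 2
4 = 2 × 2 + 0
GCD(54, 146) = 2

LCM formula: LCM(a, b) = (a × b) / GCD(a, b)
LCM(54, 146) = (54 × 146) / 2
LCM(54, 146) = 7884 / 2
LCM(54, 146) = 3942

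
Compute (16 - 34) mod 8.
6

(16 - 34) = -18
-18 mod 8 = 6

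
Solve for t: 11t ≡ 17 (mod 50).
47

Since gcd(11, 50) = 1 divides 17, a solution exists.
Multiply both sides by the inverse of 11 mod 50:
  11^(-1) mod 50 = 41
  x ≡ 41 × 17 ≡ 697 ≡ 47 (mod 50)
Verification: 11 × 47 = 517 = 10 × 50 + 17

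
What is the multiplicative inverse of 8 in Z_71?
9

Using Extended Euclidean Algorithm:
gcd(8, 71) = 1
Bezout coefficients: 8 × 9 + 71 × -1 = 1
So 8 × 9 ≡ 1 (mod 71)
The inverse is 9 mod 71 = 9
Verification: 8 × 9 = 72 = 1 × 71 + 1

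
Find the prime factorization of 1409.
1409

Divide by primes starting from smallest:
1409 ÷ 1409 = 1

1409 = 1409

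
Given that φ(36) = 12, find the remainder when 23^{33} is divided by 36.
By Euler: 23^{12} ≡ 1 (mod 36) since gcd(23, 36) = 1. 33 = 2×12 + 9. So 23^{33} ≡ 23^{9} ≡ 35 (mod 36)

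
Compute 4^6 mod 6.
6 = 4 + 2 (binary 110). Repeated squaring mod 6: 4^1 ≡ 4; 4^2 ≡ 4² = 16 ≡ 4; 4^4 ≡ 4² = 16 ≡ 4. Multiply: 4^6 = 4^4 × 4^2 ≡ 4 × 4 (mod 6): 4 × 4 = 16 ≡ 4. So 4^6 ≡ 4 (mod 6).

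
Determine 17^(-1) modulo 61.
17^(-1) ≡ 18 (mod 61). Verification: 17 × 18 = 306 ≡ 1 (mod 61)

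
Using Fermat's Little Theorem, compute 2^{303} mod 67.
3

By Fermat's Little Theorem, a^(p-1) ≡ 1 (mod p) for prime p and gcd(a, p) = 1
Here p = 67, so 2^66 ≡ 1 (mod 67)
We can reduce the exponent: 303 mod 66 = 39
So 2^303 ≡ 2^39 (mod 67)
Computing: 2^39 mod 67 = 3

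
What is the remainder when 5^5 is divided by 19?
5 = 4 + 1 (binary 101). Repeated squaring mod 19: 5^1 ≡ 5; 5^2 ≡ 5² = 25 ≡ 6; 5^4 ≡ 6² = 36 ≡ 17. Multiply: 5^5 = 5^4 × 5^1 ≡ 17 × 5 (mod 19): 17 × 5 = 85 ≡ 9. So 5^5 ≡ 9 (mod 19).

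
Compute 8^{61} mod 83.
60

Using successive squaring:
Binary expansion of 61: 111101
Powers of 8 mod 83 (each is the square of the previous):
  8^1 ≡ 8 (mod 83)
  8^2 ≡ 8² = 64 ≡ 64 (mod 83)
  8^4 ≡ 64² = 4096 ≡ 29 (mod 83)
  8^8 ≡ 29² = 841 ≡ 11 (mod 83)
  8^16 ≡ 11² = 121 ≡ 38 (mod 83)
  8^32 ≡ 38² = 1444 ≡ 33 (mod 83)
61 = 32 + 16 + 8 + 4 + 1, so 8^61 = 8^32 × 8^16 × 8^8 × 8^4 × 8^1 ≡ 33 × 38 × 11 × 29 × 8 (mod 83)
Multiplying step by step:
  33 × 38 = 1254 ≡ 9 (mod 83)
  9 × 11 = 99 ≡ 16 (mod 83)
  16 × 29 = 464 ≡ 49 (mod 83)
  49 × 8 = 392 ≡ 60 (mod 83)
Result: 8^61 ≡ 60 (mod 83)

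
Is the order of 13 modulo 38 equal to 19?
No, the actual order is 18, not 19.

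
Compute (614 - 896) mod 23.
17

(614 - 896) = -282
-282 mod 23 = 17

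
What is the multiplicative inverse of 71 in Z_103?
74

Using Extended Euclidean Algorithm:
gcd(71, 103) = 1
Bezout coefficients: 71 × -29 + 103 × 20 = 1
So 71 × -29 ≡ 1 (mod 103)
The inverse is -29 mod 103 = 74
Verification: 71 × 74 = 5254 = 51 × 103 + 1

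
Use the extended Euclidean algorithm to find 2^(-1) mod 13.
Extended GCD: 2(-6) + 13(1) = 1. So 2^(-1) ≡ 7 ≡ 7 (mod 13). Verify: 2 × 7 = 14 ≡ 1 (mod 13)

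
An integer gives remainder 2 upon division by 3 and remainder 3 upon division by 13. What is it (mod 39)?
M = 3 × 13 = 39. M₁ = 13, y₁ ≡ 1 (mod 3). M₂ = 3, y₂ ≡ 9 (mod 13). t = 2×13×1 + 3×3×9 ≡ 29 (mod 39). The smallest positive such number is 29.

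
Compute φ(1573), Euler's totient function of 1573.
1320

Prime factorization: 1573 = 11^2 × 13
Using the formula φ(n) = n × Π(1 - 1/p) for each prime factor p:
φ(1573) = 1573 × (1 - 1/11) × (1 - 1/13)
φ(1573) = 1320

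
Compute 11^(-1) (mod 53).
11^(-1) ≡ 29 (mod 53). Verification: 11 × 29 = 319 ≡ 1 (mod 53)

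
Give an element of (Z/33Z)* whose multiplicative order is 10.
8 has order 10 mod 33 since 8^{10} ≡ 1 (mod 33) and no smaller power works.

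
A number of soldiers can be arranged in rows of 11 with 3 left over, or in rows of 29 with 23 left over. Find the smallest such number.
M = 11 × 29 = 319. M₁ = 29, y₁ ≡ 8 (mod 11). M₂ = 11, y₂ ≡ 8 (mod 29). m = 3×29×8 + 23×11×8 ≡ 168 (mod 319). The smallest positive such number is 168.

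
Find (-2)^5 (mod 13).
(-2) ≡ 11 (mod 13). 5 = 4 + 1 (binary 101). Repeated squaring mod 13: 11^1 ≡ 11; 11^2 ≡ 11² = 121 ≡ 4; 11^4 ≡ 4² = 16 ≡ 3. Multiply: (-2)^5 ≡ 11^4 × 11^1 ≡ 3 × 11 (mod 13): 3 × 11 = 33 ≡ 7. So (-2)^5 ≡ 7 (mod 13).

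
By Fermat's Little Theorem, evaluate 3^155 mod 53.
By Fermat: 3^{52} ≡ 1 (mod 53). 155 = 2×52 + 51. So 3^{155} ≡ 3^{51} ≡ 18 (mod 53)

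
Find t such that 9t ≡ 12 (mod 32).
12

Since gcd(9, 32) = 1 divides 12, a solution exists.
Multiply both sides by the inverse of 9 mod 32:
  9^(-1) mod 32 = 25
  x ≡ 25 × 12 ≡ 300 ≡ 12 (mod 32)
Verification: 9 × 12 = 108 = 3 × 32 + 12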